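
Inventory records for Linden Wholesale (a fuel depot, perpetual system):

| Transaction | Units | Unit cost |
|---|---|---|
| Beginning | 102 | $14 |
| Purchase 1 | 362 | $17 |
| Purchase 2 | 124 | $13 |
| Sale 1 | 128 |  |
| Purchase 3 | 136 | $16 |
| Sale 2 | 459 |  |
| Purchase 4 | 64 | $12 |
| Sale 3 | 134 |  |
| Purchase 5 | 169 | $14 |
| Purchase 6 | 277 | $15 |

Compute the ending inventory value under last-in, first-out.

Sale 1 (128) [LIFO — newest first]: 124 @ $13 + 4 @ $17 = $1,680
Sale 2 (459) [LIFO — newest first]: 136 @ $16 + 323 @ $17 = $7,667
Sale 3 (134) [LIFO — newest first]: 64 @ $12 + 35 @ $17 + 35 @ $14 = $1,853
Total COGS = $1,680 + $7,667 + $1,853 = $11,200
Ending inventory: 67 @ $14 + 169 @ $14 + 277 @ $15 = $7,459

Ending inventory = $7,459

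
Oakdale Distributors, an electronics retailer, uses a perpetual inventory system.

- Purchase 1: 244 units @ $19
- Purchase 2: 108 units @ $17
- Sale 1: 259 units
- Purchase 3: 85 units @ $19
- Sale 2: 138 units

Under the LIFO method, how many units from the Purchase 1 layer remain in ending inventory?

40

Sale 1 (259) [LIFO — newest first]: 108 @ $17 + 151 @ $19 = $4,705
Sale 2 (138) [LIFO — newest first]: 85 @ $19 + 53 @ $19 = $2,622
Total COGS = $4,705 + $2,622 = $7,327
Ending inventory: 40 @ $19 = $760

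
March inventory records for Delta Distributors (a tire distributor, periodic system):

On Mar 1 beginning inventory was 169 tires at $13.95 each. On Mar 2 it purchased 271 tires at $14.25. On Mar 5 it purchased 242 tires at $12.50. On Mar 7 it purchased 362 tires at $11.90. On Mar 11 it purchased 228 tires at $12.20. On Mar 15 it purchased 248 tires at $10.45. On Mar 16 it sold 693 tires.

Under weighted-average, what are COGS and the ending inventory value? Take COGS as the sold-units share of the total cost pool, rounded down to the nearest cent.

Mar 16, sell 693: 693/1520 × $18,925.30 → $8,628.44
Ending inventory (cost pool remaining) = $10,296.86
Check: goods available $18,925.30 = COGS $8,628.44 + ending $10,296.86

COGS = $8,628.44; ending inventory = $10,296.86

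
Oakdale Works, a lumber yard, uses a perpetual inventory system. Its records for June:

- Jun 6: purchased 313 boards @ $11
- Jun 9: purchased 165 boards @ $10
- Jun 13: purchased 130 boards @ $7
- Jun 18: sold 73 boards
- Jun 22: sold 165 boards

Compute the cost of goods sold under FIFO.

COGS = $2,618

Jun 18, 73 sold [FIFO — oldest first]: 73 @ $11 = $803
Jun 22, 165 sold [FIFO — oldest first]: 165 @ $11 = $1,815
Total COGS = $803 + $1,815 = $2,618
Ending inventory: 75 @ $11 + 165 @ $10 + 130 @ $7 = $3,385
Check: goods available $6,003 = COGS $2,618 + ending $3,385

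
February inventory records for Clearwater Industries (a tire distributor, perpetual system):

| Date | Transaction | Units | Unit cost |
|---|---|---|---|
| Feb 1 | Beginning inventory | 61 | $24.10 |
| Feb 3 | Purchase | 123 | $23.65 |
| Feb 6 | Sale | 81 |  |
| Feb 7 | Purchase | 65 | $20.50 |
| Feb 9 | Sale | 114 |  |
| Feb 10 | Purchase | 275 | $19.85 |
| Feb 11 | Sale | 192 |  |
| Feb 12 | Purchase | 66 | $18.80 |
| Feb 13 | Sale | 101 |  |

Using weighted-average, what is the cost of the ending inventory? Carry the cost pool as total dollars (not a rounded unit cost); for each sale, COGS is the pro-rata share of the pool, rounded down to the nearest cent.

Ending inventory = $2,020.09

After Feb 1: 61 on hand, pool $1,470.10 (≈ $24.1000 each)
After Feb 3: 184 on hand, pool $4,379.05 (≈ $23.7992 each)
Feb 6, sell 81: 81/184 × $4,379.05 → $1,927.73
After Feb 7: 168 on hand, pool $3,783.82 (≈ $22.5227 each)
Feb 9, sell 114: 114/168 × $3,783.82 → $2,567.59
After Feb 10: 329 on hand, pool $6,674.98 (≈ $20.2887 each)
Feb 11, sell 192: 192/329 × $6,674.98 → $3,895.42
After Feb 12: 203 on hand, pool $4,020.36 (≈ $19.8047 each)
Feb 13, sell 101: 101/203 × $4,020.36 → $2,000.27
Total COGS = $1,927.73 + $2,567.59 + $3,895.42 + $2,000.27 = $10,391.01
Ending inventory (cost pool remaining) = $2,020.09
Check: goods available $12,411.10 = COGS $10,391.01 + ending $2,020.09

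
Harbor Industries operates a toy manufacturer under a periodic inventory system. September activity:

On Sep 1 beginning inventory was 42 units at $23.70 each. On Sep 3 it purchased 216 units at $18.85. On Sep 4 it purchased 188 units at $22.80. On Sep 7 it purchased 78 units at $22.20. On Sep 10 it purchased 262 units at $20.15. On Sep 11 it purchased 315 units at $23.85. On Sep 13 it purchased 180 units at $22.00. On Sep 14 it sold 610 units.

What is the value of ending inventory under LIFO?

Ending inventory = $14,047.05

Sep 14, 610 sold [LIFO — newest first]: 180 @ $22.00 + 315 @ $23.85 + 115 @ $20.15 = $13,790.00
Ending inventory: 42 @ $23.70 + 216 @ $18.85 + 188 @ $22.80 + 78 @ $22.20 + 147 @ $20.15 = $14,047.05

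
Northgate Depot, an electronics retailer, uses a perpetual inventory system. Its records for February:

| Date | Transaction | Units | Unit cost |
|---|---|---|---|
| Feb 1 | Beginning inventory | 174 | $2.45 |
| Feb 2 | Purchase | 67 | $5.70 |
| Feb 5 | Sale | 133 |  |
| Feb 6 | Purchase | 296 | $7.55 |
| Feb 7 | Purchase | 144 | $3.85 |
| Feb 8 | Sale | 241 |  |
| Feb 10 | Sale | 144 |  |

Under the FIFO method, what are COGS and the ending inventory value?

COGS = $2,899.55; ending inventory = $697.85

Feb 5, 133 sold [FIFO — oldest first]: 133 @ $2.45 = $325.85
Feb 8, 241 sold [FIFO — oldest first]: 41 @ $2.45 + 67 @ $5.70 + 133 @ $7.55 = $1,486.50
Feb 10, 144 sold [FIFO — oldest first]: 144 @ $7.55 = $1,087.20
Total COGS = $325.85 + $1,486.50 + $1,087.20 = $2,899.55
Ending inventory: 19 @ $7.55 + 144 @ $3.85 = $697.85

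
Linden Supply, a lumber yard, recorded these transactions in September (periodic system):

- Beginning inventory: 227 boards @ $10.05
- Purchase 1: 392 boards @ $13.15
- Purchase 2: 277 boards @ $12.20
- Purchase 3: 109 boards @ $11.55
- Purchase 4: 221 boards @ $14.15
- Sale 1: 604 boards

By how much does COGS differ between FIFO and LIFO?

FIFO COGS: 227 @ $10.05 + 377 @ $13.15 = $7,238.90
LIFO COGS: 221 @ $14.15 + 109 @ $11.55 + 274 @ $12.20 = $7,728.90
Difference = |$7,238.90 − $7,728.90| = $490.00

$490.00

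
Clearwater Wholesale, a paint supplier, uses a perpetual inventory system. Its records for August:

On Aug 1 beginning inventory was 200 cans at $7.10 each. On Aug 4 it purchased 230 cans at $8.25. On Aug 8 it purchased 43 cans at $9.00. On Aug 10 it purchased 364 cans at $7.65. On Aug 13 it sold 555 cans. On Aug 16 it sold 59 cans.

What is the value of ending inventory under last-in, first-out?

Aug 13, 555 sold [LIFO — newest first]: 364 @ $7.65 + 43 @ $9.00 + 148 @ $8.25 = $4,392.60
Aug 16, 59 sold [LIFO — newest first]: 59 @ $8.25 = $486.75
Total COGS = $4,392.60 + $486.75 = $4,879.35
Ending inventory: 200 @ $7.10 + 23 @ $8.25 = $1,609.75

Ending inventory = $1,609.75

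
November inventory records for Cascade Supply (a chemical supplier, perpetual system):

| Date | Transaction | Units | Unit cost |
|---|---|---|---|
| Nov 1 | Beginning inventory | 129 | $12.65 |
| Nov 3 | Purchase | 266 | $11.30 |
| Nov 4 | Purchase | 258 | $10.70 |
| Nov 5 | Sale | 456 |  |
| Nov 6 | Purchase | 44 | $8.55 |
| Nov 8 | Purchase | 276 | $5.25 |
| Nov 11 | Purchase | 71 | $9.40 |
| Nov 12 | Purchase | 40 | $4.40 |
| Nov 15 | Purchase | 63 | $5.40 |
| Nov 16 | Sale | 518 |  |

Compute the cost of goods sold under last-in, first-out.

COGS = $8,278.00

Nov 5, 456 sold [LIFO — newest first]: 258 @ $10.70 + 198 @ $11.30 = $4,998.00
Nov 16, 518 sold [LIFO — newest first]: 63 @ $5.40 + 40 @ $4.40 + 71 @ $9.40 + 276 @ $5.25 + 44 @ $8.55 + 24 @ $11.30 = $3,280.00
Total COGS = $4,998.00 + $3,280.00 = $8,278.00
Ending inventory: 129 @ $12.65 + 44 @ $11.30 = $2,129.05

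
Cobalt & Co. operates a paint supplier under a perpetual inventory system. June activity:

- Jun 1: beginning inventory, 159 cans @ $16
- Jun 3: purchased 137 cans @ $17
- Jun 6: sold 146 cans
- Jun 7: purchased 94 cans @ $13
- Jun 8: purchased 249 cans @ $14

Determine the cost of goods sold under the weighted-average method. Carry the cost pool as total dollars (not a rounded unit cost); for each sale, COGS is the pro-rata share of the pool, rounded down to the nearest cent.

After Jun 1: 159 on hand, pool $2,544.00 (≈ $16.0000 each)
After Jun 3: 296 on hand, pool $4,873.00 (≈ $16.4628 each)
Jun 6, sell 146: 146/296 × $4,873.00 → $2,403.57
After Jun 7: 244 on hand, pool $3,691.43 (≈ $15.1288 each)
After Jun 8: 493 on hand, pool $7,177.43 (≈ $14.5587 each)
Ending inventory (cost pool remaining) = $7,177.43
Check: goods available $9,581.00 = COGS $2,403.57 + ending $7,177.43

COGS = $2,403.57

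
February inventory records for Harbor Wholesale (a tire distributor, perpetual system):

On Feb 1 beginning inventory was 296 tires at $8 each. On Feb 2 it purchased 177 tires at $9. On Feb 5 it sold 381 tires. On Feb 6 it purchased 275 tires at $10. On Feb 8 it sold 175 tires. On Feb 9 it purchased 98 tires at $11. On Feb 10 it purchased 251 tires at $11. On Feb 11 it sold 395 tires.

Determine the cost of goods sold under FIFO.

Feb 5, 381 sold [FIFO — oldest first]: 296 @ $8 + 85 @ $9 = $3,133
Feb 8, 175 sold [FIFO — oldest first]: 92 @ $9 + 83 @ $10 = $1,658
Feb 11, 395 sold [FIFO — oldest first]: 192 @ $10 + 98 @ $11 + 105 @ $11 = $4,153
Total COGS = $3,133 + $1,658 + $4,153 = $8,944
Ending inventory: 146 @ $11 = $1,606
Check: goods available $10,550 = COGS $8,944 + ending $1,606

COGS = $8,944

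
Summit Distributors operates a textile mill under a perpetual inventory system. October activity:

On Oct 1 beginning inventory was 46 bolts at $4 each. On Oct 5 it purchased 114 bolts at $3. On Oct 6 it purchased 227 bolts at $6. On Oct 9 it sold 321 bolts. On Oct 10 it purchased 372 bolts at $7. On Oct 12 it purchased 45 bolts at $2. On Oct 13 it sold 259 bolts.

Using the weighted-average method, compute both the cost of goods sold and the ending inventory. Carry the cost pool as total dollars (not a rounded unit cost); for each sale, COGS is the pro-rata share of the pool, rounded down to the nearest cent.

COGS = $3,183.28; ending inventory = $1,398.72

After Oct 1: 46 on hand, pool $184.00 (≈ $4.0000 each)
After Oct 5: 160 on hand, pool $526.00 (≈ $3.2875 each)
After Oct 6: 387 on hand, pool $1,888.00 (≈ $4.8786 each)
Oct 9, sell 321: 321/387 × $1,888.00 → $1,566.01
After Oct 10: 438 on hand, pool $2,925.99 (≈ $6.6803 each)
After Oct 12: 483 on hand, pool $3,015.99 (≈ $6.2443 each)
Oct 13, sell 259: 259/483 × $3,015.99 → $1,617.27
Total COGS = $1,566.01 + $1,617.27 = $3,183.28
Ending inventory (cost pool remaining) = $1,398.72
Check: goods available $4,582.00 = COGS $3,183.28 + ending $1,398.72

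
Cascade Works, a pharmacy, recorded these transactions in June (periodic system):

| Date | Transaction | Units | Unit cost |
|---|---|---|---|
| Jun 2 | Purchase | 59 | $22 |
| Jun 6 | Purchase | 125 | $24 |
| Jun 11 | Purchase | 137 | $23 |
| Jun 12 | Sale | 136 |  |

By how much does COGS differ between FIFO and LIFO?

FIFO COGS: 59 @ $22 + 77 @ $24 = $3,146
LIFO COGS: 136 @ $23 = $3,128
Difference = |$3,146 − $3,128| = $18

$18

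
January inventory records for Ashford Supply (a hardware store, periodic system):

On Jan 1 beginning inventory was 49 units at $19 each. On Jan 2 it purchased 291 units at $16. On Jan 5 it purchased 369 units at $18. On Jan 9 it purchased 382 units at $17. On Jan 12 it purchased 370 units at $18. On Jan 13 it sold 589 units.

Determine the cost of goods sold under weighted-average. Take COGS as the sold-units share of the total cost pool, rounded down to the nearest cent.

Jan 13, sell 589: 589/1461 × $25,383.00 → $10,233.11
Ending inventory (cost pool remaining) = $15,149.89

COGS = $10,233.11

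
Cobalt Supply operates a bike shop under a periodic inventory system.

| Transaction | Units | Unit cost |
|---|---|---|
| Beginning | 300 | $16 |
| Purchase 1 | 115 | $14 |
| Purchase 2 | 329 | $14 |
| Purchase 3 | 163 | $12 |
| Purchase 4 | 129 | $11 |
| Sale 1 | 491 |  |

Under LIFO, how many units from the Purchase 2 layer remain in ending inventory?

130

Sale 1 (491) [LIFO — newest first]: 129 @ $11 + 163 @ $12 + 199 @ $14 = $6,161
Ending inventory: 300 @ $16 + 115 @ $14 + 130 @ $14 = $8,230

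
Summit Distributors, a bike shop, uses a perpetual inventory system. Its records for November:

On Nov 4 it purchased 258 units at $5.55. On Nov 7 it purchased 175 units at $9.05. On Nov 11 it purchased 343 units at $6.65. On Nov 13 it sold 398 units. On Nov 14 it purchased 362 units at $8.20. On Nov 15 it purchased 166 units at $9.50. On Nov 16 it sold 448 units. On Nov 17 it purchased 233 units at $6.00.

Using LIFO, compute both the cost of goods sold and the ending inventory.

Nov 13, 398 sold [LIFO — newest first]: 343 @ $6.65 + 55 @ $9.05 = $2,778.70
Nov 16, 448 sold [LIFO — newest first]: 166 @ $9.50 + 282 @ $8.20 = $3,889.40
Total COGS = $2,778.70 + $3,889.40 = $6,668.10
Ending inventory: 258 @ $5.55 + 120 @ $9.05 + 80 @ $8.20 + 233 @ $6.00 = $4,571.90
Check: goods available $11,240.00 = COGS $6,668.10 + ending $4,571.90

COGS = $6,668.10; ending inventory = $4,571.90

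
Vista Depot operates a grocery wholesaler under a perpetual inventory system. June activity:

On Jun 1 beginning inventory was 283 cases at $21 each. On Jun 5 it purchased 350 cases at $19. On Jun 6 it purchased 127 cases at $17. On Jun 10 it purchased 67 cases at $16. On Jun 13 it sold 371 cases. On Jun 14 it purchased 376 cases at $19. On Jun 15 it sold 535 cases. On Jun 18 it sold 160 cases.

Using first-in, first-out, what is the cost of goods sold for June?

Jun 13, 371 sold [FIFO — oldest first]: 283 @ $21 + 88 @ $19 = $7,615
Jun 15, 535 sold [FIFO — oldest first]: 262 @ $19 + 127 @ $17 + 67 @ $16 + 79 @ $19 = $9,710
Jun 18, 160 sold [FIFO — oldest first]: 160 @ $19 = $3,040
Total COGS = $7,615 + $9,710 + $3,040 = $20,365
Ending inventory: 137 @ $19 = $2,603

COGS = $20,365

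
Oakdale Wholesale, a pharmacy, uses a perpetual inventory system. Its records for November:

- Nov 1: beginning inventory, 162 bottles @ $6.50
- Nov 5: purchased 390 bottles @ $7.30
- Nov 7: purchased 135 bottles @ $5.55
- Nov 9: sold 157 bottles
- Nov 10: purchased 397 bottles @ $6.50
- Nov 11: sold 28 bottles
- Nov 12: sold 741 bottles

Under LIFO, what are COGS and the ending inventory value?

COGS = $6,202.75; ending inventory = $1,027.00

Nov 9, 157 sold [LIFO — newest first]: 135 @ $5.55 + 22 @ $7.30 = $909.85
Nov 11, 28 sold [LIFO — newest first]: 28 @ $6.50 = $182.00
Nov 12, 741 sold [LIFO — newest first]: 369 @ $6.50 + 368 @ $7.30 + 4 @ $6.50 = $5,110.90
Total COGS = $909.85 + $182.00 + $5,110.90 = $6,202.75
Ending inventory: 158 @ $6.50 = $1,027.00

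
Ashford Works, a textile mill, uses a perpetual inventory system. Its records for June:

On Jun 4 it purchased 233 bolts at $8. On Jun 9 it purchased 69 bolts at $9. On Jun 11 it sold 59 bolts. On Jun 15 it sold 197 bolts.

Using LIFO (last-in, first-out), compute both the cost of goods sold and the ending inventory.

Jun 11, 59 sold [LIFO — newest first]: 59 @ $9 = $531
Jun 15, 197 sold [LIFO — newest first]: 10 @ $9 + 187 @ $8 = $1,586
Total COGS = $531 + $1,586 = $2,117
Ending inventory: 46 @ $8 = $368

COGS = $2,117; ending inventory = $368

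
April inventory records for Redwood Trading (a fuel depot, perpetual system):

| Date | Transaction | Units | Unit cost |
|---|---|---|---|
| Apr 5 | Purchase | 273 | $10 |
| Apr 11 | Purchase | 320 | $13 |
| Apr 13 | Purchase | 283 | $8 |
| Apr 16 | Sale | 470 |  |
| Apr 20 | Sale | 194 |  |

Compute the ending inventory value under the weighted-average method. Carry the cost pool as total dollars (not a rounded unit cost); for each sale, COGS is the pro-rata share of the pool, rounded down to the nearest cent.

After Apr 5: 273 on hand, pool $2,730.00 (≈ $10.0000 each)
After Apr 11: 593 on hand, pool $6,890.00 (≈ $11.6189 each)
After Apr 13: 876 on hand, pool $9,154.00 (≈ $10.4498 each)
Apr 16, sell 470: 470/876 × $9,154.00 → $4,911.39
Apr 20, sell 194: 194/406 × $4,242.61 → $2,027.25
Total COGS = $4,911.39 + $2,027.25 = $6,938.64
Ending inventory (cost pool remaining) = $2,215.36

Ending inventory = $2,215.36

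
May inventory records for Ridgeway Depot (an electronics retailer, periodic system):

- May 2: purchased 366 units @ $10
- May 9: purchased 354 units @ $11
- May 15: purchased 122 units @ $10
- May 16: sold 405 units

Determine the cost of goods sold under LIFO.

COGS = $4,333

May 16, 405 sold [LIFO — newest first]: 122 @ $10 + 283 @ $11 = $4,333
Ending inventory: 366 @ $10 + 71 @ $11 = $4,441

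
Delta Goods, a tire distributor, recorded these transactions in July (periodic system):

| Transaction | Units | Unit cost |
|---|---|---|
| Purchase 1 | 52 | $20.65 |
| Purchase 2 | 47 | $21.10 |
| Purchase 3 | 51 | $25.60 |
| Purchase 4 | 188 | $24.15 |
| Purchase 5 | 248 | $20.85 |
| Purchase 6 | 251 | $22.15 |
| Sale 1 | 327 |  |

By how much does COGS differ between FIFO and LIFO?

$501.40

FIFO COGS: 52 @ $20.65 + 47 @ $21.10 + 51 @ $25.60 + 177 @ $24.15 = $7,645.65
LIFO COGS: 251 @ $22.15 + 76 @ $20.85 = $7,144.25
Difference = |$7,645.65 − $7,144.25| = $501.40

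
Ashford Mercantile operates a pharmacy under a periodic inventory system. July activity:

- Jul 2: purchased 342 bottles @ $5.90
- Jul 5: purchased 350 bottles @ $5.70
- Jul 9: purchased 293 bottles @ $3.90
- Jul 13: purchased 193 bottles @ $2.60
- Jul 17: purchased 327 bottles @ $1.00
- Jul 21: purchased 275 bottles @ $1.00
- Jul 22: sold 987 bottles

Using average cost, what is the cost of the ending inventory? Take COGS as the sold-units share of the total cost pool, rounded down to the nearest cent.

Jul 22, sell 987: 987/1780 × $6,259.30 → $3,470.74
Ending inventory (cost pool remaining) = $2,788.56

Ending inventory = $2,788.56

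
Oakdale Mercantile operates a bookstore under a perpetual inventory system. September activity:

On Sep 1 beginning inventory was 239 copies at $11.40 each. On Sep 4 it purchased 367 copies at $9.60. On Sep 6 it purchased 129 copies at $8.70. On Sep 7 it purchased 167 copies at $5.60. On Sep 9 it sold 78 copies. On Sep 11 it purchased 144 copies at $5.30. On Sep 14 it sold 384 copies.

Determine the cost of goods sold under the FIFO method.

Sep 9, 78 sold [FIFO — oldest first]: 78 @ $11.40 = $889.20
Sep 14, 384 sold [FIFO — oldest first]: 161 @ $11.40 + 223 @ $9.60 = $3,976.20
Total COGS = $889.20 + $3,976.20 = $4,865.40
Ending inventory: 144 @ $9.60 + 129 @ $8.70 + 167 @ $5.60 + 144 @ $5.30 = $4,203.10
Check: goods available $9,068.50 = COGS $4,865.40 + ending $4,203.10

COGS = $4,865.40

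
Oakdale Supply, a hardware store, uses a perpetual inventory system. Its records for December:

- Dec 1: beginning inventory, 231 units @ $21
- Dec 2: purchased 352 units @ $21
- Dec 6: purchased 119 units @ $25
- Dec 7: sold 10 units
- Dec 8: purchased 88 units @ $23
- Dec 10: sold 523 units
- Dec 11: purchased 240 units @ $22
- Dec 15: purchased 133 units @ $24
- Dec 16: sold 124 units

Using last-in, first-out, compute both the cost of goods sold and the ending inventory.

Dec 7, 10 sold [LIFO — newest first]: 10 @ $25 = $250
Dec 10, 523 sold [LIFO — newest first]: 88 @ $23 + 109 @ $25 + 326 @ $21 = $11,595
Dec 16, 124 sold [LIFO — newest first]: 124 @ $24 = $2,976
Total COGS = $250 + $11,595 + $2,976 = $14,821
Ending inventory: 231 @ $21 + 26 @ $21 + 240 @ $22 + 9 @ $24 = $10,893

COGS = $14,821; ending inventory = $10,893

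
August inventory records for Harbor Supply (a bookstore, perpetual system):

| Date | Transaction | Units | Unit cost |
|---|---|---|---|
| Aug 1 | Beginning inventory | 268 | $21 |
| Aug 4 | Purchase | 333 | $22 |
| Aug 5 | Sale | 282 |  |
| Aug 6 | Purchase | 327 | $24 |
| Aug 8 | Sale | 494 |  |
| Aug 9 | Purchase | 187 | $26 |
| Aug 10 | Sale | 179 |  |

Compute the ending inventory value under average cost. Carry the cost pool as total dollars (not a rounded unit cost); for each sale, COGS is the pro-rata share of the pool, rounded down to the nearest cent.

After Aug 1: 268 on hand, pool $5,628.00 (≈ $21.0000 each)
After Aug 4: 601 on hand, pool $12,954.00 (≈ $21.5541 each)
Aug 5, sell 282: 282/601 × $12,954.00 → $6,078.24
After Aug 6: 646 on hand, pool $14,723.76 (≈ $22.7922 each)
Aug 8, sell 494: 494/646 × $14,723.76 → $11,259.34
After Aug 9: 339 on hand, pool $8,326.42 (≈ $24.5617 each)
Aug 10, sell 179: 179/339 × $8,326.42 → $4,396.54
Total COGS = $6,078.24 + $11,259.34 + $4,396.54 = $21,734.12
Ending inventory (cost pool remaining) = $3,929.88
Check: goods available $25,664.00 = COGS $21,734.12 + ending $3,929.88

Ending inventory = $3,929.88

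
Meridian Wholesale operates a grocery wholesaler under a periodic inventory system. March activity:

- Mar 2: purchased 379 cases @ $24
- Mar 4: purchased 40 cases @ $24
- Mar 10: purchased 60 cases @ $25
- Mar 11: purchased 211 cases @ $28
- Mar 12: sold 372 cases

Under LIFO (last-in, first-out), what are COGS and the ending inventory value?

COGS = $9,832; ending inventory = $7,632

Mar 12, 372 sold [LIFO — newest first]: 211 @ $28 + 60 @ $25 + 40 @ $24 + 61 @ $24 = $9,832
Ending inventory: 318 @ $24 = $7,632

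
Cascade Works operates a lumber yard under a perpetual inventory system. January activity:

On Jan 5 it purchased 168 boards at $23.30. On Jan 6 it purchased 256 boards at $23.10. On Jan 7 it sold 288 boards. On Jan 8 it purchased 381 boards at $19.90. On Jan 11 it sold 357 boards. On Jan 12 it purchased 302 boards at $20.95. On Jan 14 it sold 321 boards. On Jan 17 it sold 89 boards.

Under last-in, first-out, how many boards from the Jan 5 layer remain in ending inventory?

Jan 7, 288 sold [LIFO — newest first]: 256 @ $23.10 + 32 @ $23.30 = $6,659.20
Jan 11, 357 sold [LIFO — newest first]: 357 @ $19.90 = $7,104.30
Jan 14, 321 sold [LIFO — newest first]: 302 @ $20.95 + 19 @ $19.90 = $6,705.00
Jan 17, 89 sold [LIFO — newest first]: 5 @ $19.90 + 84 @ $23.30 = $2,056.70
Total COGS = $6,659.20 + $7,104.30 + $6,705.00 + $2,056.70 = $22,525.20
Ending inventory: 52 @ $23.30 = $1,211.60

52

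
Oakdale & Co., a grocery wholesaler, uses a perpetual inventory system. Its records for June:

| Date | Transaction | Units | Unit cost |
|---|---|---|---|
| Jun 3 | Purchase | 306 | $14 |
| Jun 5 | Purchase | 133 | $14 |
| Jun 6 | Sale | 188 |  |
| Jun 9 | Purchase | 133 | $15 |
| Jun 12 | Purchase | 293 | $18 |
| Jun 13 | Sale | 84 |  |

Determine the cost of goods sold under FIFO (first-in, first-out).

COGS = $3,808

Jun 6, 188 sold [FIFO — oldest first]: 188 @ $14 = $2,632
Jun 13, 84 sold [FIFO — oldest first]: 84 @ $14 = $1,176
Total COGS = $2,632 + $1,176 = $3,808
Ending inventory: 34 @ $14 + 133 @ $14 + 133 @ $15 + 293 @ $18 = $9,607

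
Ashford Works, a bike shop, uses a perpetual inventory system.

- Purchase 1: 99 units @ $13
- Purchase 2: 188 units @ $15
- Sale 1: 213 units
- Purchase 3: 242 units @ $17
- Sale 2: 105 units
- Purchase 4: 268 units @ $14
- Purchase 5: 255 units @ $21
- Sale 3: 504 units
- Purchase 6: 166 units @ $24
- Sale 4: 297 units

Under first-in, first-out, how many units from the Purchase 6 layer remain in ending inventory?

Sale 1 (213) [FIFO — oldest first]: 99 @ $13 + 114 @ $15 = $2,997
Sale 2 (105) [FIFO — oldest first]: 74 @ $15 + 31 @ $17 = $1,637
Sale 3 (504) [FIFO — oldest first]: 211 @ $17 + 268 @ $14 + 25 @ $21 = $7,864
Sale 4 (297) [FIFO — oldest first]: 230 @ $21 + 67 @ $24 = $6,438
Total COGS = $2,997 + $1,637 + $7,864 + $6,438 = $18,936
Ending inventory: 99 @ $24 = $2,376
Check: goods available $21,312 = COGS $18,936 + ending $2,376

99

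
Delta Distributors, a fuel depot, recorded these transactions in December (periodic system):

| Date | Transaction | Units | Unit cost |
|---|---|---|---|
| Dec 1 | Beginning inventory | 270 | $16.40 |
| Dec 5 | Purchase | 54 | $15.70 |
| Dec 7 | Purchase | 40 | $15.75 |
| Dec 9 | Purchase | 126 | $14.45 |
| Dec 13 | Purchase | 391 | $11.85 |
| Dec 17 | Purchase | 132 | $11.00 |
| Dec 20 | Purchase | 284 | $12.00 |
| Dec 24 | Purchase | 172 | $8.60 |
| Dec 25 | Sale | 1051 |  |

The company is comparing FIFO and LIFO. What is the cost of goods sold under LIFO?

FIFO COGS: 270 @ $16.40 + 54 @ $15.70 + 40 @ $15.75 + 126 @ $14.45 + 391 @ $11.85 + 132 @ $11.00 + 38 @ $12.00 = $14,267.85
LIFO COGS: 172 @ $8.60 + 284 @ $12.00 + 132 @ $11.00 + 391 @ $11.85 + 72 @ $14.45 = $12,012.95

COGS = $12,012.95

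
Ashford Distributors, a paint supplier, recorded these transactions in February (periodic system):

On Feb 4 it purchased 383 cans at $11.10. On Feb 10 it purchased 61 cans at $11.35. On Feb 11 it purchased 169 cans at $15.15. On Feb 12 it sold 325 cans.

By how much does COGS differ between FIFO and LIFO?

$699.70

FIFO COGS: 325 @ $11.10 = $3,607.50
LIFO COGS: 169 @ $15.15 + 61 @ $11.35 + 95 @ $11.10 = $4,307.20
Difference = |$3,607.50 − $4,307.20| = $699.70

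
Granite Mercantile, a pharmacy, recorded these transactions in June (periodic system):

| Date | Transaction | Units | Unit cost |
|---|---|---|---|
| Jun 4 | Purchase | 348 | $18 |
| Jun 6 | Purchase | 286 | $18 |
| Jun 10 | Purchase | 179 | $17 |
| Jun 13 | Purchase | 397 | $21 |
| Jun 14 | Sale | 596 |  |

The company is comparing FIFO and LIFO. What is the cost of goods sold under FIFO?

FIFO COGS: 348 @ $18 + 248 @ $18 = $10,728
LIFO COGS: 397 @ $21 + 179 @ $17 + 20 @ $18 = $11,740

COGS = $10,728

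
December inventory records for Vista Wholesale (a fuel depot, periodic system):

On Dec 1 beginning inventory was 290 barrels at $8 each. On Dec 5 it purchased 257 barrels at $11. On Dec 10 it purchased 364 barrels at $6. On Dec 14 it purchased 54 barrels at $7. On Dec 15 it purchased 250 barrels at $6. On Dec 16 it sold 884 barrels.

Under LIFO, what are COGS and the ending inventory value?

Dec 16, 884 sold [LIFO — newest first]: 250 @ $6 + 54 @ $7 + 364 @ $6 + 216 @ $11 = $6,438
Ending inventory: 290 @ $8 + 41 @ $11 = $2,771
Check: goods available $9,209 = COGS $6,438 + ending $2,771

COGS = $6,438; ending inventory = $2,771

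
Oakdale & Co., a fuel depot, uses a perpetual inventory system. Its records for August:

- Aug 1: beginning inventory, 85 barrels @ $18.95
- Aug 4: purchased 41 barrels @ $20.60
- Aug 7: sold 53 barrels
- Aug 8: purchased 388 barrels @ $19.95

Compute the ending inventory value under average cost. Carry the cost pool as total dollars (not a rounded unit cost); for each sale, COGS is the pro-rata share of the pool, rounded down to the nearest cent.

Ending inventory = $9,163.15

After Aug 1: 85 on hand, pool $1,610.75 (≈ $18.9500 each)
After Aug 4: 126 on hand, pool $2,455.35 (≈ $19.4869 each)
Aug 7, sell 53: 53/126 × $2,455.35 → $1,032.80
After Aug 8: 461 on hand, pool $9,163.15 (≈ $19.8767 each)
Ending inventory (cost pool remaining) = $9,163.15
Check: goods available $10,195.95 = COGS $1,032.80 + ending $9,163.15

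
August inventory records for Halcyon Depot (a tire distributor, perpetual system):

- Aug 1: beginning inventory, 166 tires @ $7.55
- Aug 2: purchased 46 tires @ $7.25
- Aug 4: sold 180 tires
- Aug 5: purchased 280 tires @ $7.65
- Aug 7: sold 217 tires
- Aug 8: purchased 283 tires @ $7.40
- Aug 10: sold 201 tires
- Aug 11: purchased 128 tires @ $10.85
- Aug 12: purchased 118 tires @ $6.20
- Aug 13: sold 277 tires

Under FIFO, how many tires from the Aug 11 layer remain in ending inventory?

28

Aug 4, 180 sold [FIFO — oldest first]: 166 @ $7.55 + 14 @ $7.25 = $1,354.80
Aug 7, 217 sold [FIFO — oldest first]: 32 @ $7.25 + 185 @ $7.65 = $1,647.25
Aug 10, 201 sold [FIFO — oldest first]: 95 @ $7.65 + 106 @ $7.40 = $1,511.15
Aug 13, 277 sold [FIFO — oldest first]: 177 @ $7.40 + 100 @ $10.85 = $2,394.80
Total COGS = $1,354.80 + $1,647.25 + $1,511.15 + $2,394.80 = $6,908.00
Ending inventory: 28 @ $10.85 + 118 @ $6.20 = $1,035.40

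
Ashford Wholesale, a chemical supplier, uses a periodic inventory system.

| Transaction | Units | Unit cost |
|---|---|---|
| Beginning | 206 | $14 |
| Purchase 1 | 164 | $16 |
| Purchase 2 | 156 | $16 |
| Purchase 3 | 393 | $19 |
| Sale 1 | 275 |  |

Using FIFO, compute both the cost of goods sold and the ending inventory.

Sale 1 (275) [FIFO — oldest first]: 206 @ $14 + 69 @ $16 = $3,988
Ending inventory: 95 @ $16 + 156 @ $16 + 393 @ $19 = $11,483

COGS = $3,988; ending inventory = $11,483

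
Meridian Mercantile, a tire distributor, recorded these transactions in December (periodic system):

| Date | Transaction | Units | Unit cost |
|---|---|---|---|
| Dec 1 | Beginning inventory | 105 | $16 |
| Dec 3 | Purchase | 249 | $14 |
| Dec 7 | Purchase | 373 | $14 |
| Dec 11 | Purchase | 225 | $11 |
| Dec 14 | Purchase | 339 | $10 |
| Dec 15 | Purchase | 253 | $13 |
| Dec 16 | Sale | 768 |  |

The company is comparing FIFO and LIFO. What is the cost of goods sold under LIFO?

COGS = $8,615

FIFO COGS: 105 @ $16 + 249 @ $14 + 373 @ $14 + 41 @ $11 = $10,839
LIFO COGS: 253 @ $13 + 339 @ $10 + 176 @ $11 = $8,615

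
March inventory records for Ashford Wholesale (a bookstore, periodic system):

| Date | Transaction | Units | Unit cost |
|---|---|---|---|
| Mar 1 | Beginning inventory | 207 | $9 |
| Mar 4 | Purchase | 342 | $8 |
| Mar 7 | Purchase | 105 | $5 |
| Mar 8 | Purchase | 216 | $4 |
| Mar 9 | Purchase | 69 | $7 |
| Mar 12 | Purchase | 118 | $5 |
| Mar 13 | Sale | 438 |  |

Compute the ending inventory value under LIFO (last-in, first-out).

Mar 13, 438 sold [LIFO — newest first]: 118 @ $5 + 69 @ $7 + 216 @ $4 + 35 @ $5 = $2,112
Ending inventory: 207 @ $9 + 342 @ $8 + 70 @ $5 = $4,949
Check: goods available $7,061 = COGS $2,112 + ending $4,949

Ending inventory = $4,949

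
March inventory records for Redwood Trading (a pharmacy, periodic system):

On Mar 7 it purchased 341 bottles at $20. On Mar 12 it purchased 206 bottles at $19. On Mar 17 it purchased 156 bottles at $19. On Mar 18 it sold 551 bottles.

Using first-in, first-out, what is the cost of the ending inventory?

Ending inventory = $2,888

Mar 18, 551 sold [FIFO — oldest first]: 341 @ $20 + 206 @ $19 + 4 @ $19 = $10,810
Ending inventory: 152 @ $19 = $2,888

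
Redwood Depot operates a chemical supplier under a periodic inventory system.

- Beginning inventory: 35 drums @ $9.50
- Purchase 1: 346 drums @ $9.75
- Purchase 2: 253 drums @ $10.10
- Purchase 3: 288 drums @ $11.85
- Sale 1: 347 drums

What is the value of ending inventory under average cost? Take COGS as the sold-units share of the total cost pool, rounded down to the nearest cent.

Sale 1, sell 347: 347/922 × $9,674.10 → $3,640.90
Ending inventory (cost pool remaining) = $6,033.20

Ending inventory = $6,033.20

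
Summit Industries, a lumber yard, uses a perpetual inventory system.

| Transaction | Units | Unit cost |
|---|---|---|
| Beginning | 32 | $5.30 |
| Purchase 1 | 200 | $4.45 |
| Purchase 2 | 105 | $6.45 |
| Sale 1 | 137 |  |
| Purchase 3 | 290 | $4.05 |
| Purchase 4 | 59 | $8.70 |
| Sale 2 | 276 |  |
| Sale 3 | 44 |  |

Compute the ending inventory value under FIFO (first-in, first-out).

Ending inventory = $1,201.80

Sale 1 (137) [FIFO — oldest first]: 32 @ $5.30 + 105 @ $4.45 = $636.85
Sale 2 (276) [FIFO — oldest first]: 95 @ $4.45 + 105 @ $6.45 + 76 @ $4.05 = $1,407.80
Sale 3 (44) [FIFO — oldest first]: 44 @ $4.05 = $178.20
Total COGS = $636.85 + $1,407.80 + $178.20 = $2,222.85
Ending inventory: 170 @ $4.05 + 59 @ $8.70 = $1,201.80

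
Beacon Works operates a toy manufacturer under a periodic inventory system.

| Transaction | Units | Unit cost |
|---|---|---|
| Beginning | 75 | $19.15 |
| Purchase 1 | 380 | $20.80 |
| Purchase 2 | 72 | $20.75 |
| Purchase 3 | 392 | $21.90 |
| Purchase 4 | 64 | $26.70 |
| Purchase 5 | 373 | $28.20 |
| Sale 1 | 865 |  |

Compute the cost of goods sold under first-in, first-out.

Sale 1 (865) [FIFO — oldest first]: 75 @ $19.15 + 380 @ $20.80 + 72 @ $20.75 + 338 @ $21.90 = $18,236.45
Ending inventory: 54 @ $21.90 + 64 @ $26.70 + 373 @ $28.20 = $13,410.00

COGS = $18,236.45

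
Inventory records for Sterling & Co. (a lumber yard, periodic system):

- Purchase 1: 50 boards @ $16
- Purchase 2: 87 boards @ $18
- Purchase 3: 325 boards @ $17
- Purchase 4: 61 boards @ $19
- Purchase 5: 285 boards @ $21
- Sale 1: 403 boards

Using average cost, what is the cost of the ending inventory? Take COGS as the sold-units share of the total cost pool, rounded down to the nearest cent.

Ending inventory = $7,536.11

Sale 1, sell 403: 403/808 × $15,035.00 → $7,498.89
Ending inventory (cost pool remaining) = $7,536.11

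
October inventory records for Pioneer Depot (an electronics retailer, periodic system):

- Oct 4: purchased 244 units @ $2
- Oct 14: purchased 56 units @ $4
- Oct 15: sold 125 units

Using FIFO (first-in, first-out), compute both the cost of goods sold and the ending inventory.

COGS = $250; ending inventory = $462

Oct 15, 125 sold [FIFO — oldest first]: 125 @ $2 = $250
Ending inventory: 119 @ $2 + 56 @ $4 = $462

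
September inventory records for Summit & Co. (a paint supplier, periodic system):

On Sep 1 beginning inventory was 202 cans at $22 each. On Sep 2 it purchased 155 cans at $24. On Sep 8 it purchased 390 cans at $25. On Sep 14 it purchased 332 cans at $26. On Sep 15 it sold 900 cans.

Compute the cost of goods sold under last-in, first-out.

COGS = $22,608

Sep 15, 900 sold [LIFO — newest first]: 332 @ $26 + 390 @ $25 + 155 @ $24 + 23 @ $22 = $22,608
Ending inventory: 179 @ $22 = $3,938
Check: goods available $26,546 = COGS $22,608 + ending $3,938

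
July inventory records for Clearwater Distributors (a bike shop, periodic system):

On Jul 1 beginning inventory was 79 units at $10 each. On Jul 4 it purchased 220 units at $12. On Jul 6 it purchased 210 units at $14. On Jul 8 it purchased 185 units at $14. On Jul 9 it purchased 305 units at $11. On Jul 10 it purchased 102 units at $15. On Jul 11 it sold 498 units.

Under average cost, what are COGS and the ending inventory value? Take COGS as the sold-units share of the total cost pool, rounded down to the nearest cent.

Jul 11, sell 498: 498/1101 × $13,845.00 → $6,262.31
Ending inventory (cost pool remaining) = $7,582.69

COGS = $6,262.31; ending inventory = $7,582.69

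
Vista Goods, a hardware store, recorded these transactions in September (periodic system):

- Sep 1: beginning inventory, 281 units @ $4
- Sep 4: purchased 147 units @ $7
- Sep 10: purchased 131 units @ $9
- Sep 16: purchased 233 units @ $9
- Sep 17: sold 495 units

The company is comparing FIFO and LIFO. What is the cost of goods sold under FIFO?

FIFO COGS: 281 @ $4 + 147 @ $7 + 67 @ $9 = $2,756
LIFO COGS: 233 @ $9 + 131 @ $9 + 131 @ $7 = $4,193

COGS = $2,756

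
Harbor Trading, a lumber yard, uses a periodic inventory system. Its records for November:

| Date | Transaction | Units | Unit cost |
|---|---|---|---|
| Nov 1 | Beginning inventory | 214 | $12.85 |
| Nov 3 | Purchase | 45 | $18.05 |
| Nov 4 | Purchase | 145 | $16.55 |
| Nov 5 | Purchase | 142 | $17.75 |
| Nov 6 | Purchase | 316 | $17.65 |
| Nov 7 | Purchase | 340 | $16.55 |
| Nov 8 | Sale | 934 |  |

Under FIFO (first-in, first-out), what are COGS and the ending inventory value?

COGS = $15,251.40; ending inventory = $4,435.40

Nov 8, 934 sold [FIFO — oldest first]: 214 @ $12.85 + 45 @ $18.05 + 145 @ $16.55 + 142 @ $17.75 + 316 @ $17.65 + 72 @ $16.55 = $15,251.40
Ending inventory: 268 @ $16.55 = $4,435.40
Check: goods available $19,686.80 = COGS $15,251.40 + ending $4,435.40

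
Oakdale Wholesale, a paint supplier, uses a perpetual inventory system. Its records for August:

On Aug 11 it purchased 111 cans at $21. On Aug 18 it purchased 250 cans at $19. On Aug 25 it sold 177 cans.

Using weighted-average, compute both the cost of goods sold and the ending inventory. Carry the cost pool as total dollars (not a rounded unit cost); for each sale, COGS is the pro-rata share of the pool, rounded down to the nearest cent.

COGS = $3,471.84; ending inventory = $3,609.16

After Aug 11: 111 on hand, pool $2,331.00 (≈ $21.0000 each)
After Aug 18: 361 on hand, pool $7,081.00 (≈ $19.6150 each)
Aug 25, sell 177: 177/361 × $7,081.00 → $3,471.84
Ending inventory (cost pool remaining) = $3,609.16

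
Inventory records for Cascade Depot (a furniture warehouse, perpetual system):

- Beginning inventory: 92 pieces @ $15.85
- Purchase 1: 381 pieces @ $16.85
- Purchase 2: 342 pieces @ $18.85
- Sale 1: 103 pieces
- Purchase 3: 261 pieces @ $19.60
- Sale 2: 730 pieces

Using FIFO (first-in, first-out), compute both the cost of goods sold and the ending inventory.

COGS = $14,677.55; ending inventory = $4,762.80

Sale 1 (103) [FIFO — oldest first]: 92 @ $15.85 + 11 @ $16.85 = $1,643.55
Sale 2 (730) [FIFO — oldest first]: 370 @ $16.85 + 342 @ $18.85 + 18 @ $19.60 = $13,034.00
Total COGS = $1,643.55 + $13,034.00 = $14,677.55
Ending inventory: 243 @ $19.60 = $4,762.80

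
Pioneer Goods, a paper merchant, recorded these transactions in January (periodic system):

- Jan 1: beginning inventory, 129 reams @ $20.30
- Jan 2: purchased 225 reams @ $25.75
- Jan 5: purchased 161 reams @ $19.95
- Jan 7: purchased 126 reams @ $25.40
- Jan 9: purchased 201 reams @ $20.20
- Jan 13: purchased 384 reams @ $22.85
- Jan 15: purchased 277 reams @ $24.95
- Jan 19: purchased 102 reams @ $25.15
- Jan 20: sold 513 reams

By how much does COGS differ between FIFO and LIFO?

$953.85

FIFO COGS: 129 @ $20.30 + 225 @ $25.75 + 159 @ $19.95 = $11,584.50
LIFO COGS: 102 @ $25.15 + 277 @ $24.95 + 134 @ $22.85 = $12,538.35
Difference = |$11,584.50 − $12,538.35| = $953.85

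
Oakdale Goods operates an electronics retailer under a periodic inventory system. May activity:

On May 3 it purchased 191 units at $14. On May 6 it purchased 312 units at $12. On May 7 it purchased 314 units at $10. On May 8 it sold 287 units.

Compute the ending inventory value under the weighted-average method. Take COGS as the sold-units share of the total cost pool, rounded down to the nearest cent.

May 8, sell 287: 287/817 × $9,558.00 → $3,357.58
Ending inventory (cost pool remaining) = $6,200.42
Check: goods available $9,558.00 = COGS $3,357.58 + ending $6,200.42

Ending inventory = $6,200.42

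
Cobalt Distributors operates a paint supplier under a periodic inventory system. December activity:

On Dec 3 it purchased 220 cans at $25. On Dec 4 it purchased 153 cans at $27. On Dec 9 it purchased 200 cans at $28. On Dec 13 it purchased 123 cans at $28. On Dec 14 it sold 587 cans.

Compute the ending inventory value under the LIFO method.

Ending inventory = $2,725

Dec 14, 587 sold [LIFO — newest first]: 123 @ $28 + 200 @ $28 + 153 @ $27 + 111 @ $25 = $15,950
Ending inventory: 109 @ $25 = $2,725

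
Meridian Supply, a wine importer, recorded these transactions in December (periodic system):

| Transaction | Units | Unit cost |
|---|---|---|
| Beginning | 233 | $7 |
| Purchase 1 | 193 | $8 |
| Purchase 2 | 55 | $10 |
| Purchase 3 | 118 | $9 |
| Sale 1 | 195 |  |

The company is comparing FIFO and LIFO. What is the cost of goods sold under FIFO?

FIFO COGS: 195 @ $7 = $1,365
LIFO COGS: 118 @ $9 + 55 @ $10 + 22 @ $8 = $1,788

COGS = $1,365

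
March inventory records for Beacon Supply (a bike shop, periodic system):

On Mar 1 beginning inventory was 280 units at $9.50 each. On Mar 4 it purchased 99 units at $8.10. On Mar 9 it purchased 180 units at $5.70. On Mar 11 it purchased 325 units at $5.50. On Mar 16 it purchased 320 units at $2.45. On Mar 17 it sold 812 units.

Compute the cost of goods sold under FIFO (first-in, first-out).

COGS = $5,879.40

Mar 17, 812 sold [FIFO — oldest first]: 280 @ $9.50 + 99 @ $8.10 + 180 @ $5.70 + 253 @ $5.50 = $5,879.40
Ending inventory: 72 @ $5.50 + 320 @ $2.45 = $1,180.00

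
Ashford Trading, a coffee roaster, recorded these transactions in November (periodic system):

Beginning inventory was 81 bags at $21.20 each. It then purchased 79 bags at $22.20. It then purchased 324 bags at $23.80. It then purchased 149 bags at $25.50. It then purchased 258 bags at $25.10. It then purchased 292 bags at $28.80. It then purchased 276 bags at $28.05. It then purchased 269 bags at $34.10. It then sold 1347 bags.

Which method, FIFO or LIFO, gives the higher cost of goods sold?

LIFO

FIFO COGS: 81 @ $21.20 + 79 @ $22.20 + 324 @ $23.80 + 149 @ $25.50 + 258 @ $25.10 + 292 @ $28.80 + 164 @ $28.05 = $34,467.30
LIFO COGS: 269 @ $34.10 + 276 @ $28.05 + 292 @ $28.80 + 258 @ $25.10 + 149 @ $25.50 + 103 @ $23.80 = $38,051.00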